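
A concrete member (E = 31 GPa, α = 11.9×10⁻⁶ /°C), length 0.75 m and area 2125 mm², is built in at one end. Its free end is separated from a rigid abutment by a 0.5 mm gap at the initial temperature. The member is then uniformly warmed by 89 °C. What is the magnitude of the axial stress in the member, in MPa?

Unrestrained expansion: δ_free = αΔT L = 11.9×10⁻⁶ × 89 × 750 = 0.7943 mm.
After closing the 0.5 mm clearance, 0.7943 − 0.5 = 0.2943 mm of expansion remains to be suppressed by the wall.
So σ = E(δ_free − g)/L = 31×10³ × 0.2943/750 = 12.17 MPa.

σ ≈ 12.2 MPa (compressive)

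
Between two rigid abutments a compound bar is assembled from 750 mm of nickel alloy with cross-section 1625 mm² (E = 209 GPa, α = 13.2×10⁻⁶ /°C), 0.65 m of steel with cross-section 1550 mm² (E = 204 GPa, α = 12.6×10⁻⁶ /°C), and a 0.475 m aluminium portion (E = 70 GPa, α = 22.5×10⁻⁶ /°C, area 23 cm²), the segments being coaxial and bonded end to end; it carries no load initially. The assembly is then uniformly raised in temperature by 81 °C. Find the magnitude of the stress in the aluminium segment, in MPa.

σ ≈ 140 MPa (compressive)

With the walls removed the bar would change length by δ_free = Σ αᵢΔT Lᵢ = 13.2×10⁻⁶×81×750 + 12.6×10⁻⁶×81×650 + 22.5×10⁻⁶×81×475 = 2.331 mm.
The rigid supports impose zero overall length change; the single axial force P common to all segments must satisfy P Σ Lᵢ/(AᵢEᵢ) = δ_free.
Σ Lᵢ/(AᵢEᵢ) = 750/(1625×209×10³) + 650/(1550×204×10³) + 475/(2300×70×10³) = 7.214×10⁻⁶ mm/N.
P = 2.331 / 7.214×10⁻⁶ = 323100 N = 323.1 kN, compressive.
σ_{aluminium} = P / A = 323100 / 2300 = 140.5 MPa.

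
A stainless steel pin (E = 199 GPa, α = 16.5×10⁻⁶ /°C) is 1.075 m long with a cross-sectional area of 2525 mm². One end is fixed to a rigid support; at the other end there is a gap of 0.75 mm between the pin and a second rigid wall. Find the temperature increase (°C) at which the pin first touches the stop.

ΔT ≈ 42.3 °C

The gap closes when αΔT L = 0.75 mm, since the pin is still unstressed at that instant.
ΔT = 0.75 / (16.5×10⁻⁶ × 1075) = 42.28 °C.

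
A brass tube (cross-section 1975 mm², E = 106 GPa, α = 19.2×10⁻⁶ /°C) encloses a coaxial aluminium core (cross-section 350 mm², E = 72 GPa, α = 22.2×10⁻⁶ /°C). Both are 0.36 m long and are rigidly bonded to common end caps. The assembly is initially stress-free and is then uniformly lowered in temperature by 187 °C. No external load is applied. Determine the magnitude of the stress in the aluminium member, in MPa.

Both members must finish at the same length. With the larger α, the aluminium tends to over-contract; the plates restrain it, putting the aluminium in tension and the brass in compression. With no external load the two internal forces are equal and opposite, magnitude P.
Compatibility of the two members (thermal + elastic change equal): (α₁ − α₂)ΔT = P·[1/(A₁E₁) + 1/(A₂E₂)].
|α₁ − α₂|·ΔT = 3×10⁻⁶ × 187 = 0.000561.
1/(A₁E₁) + 1/(A₂E₂) = 1/(1975×106×10³) + 1/(350×72×10³) = 4.446×10⁻⁸ N⁻¹.
P = 0.000561 / 4.446×10⁻⁸ = 12620 N = 12.62 kN.
σ_{aluminium} = P/A₂ = 12620/350 = 36.05 MPa, tensile.

σ ≈ 36.1 MPa (tensile)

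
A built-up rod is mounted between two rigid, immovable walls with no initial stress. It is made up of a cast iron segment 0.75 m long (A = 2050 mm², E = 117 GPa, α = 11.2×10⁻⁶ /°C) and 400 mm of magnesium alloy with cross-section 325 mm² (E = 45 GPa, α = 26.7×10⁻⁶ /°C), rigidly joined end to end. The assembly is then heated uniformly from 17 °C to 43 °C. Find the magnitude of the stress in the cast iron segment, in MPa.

σ ≈ 7.94 MPa (compressive)

If the supports were absent, the total length change would be Σ αᵢΔT Lᵢ = 11.2×10⁻⁶×26×750 + 26.7×10⁻⁶×26×400 = 0.4961 mm.
The walls prevent any net length change, so an axial force P (same in every segment) develops. Compatibility: P · Σ Lᵢ/(AᵢEᵢ) = δ_free.
Σ Lᵢ/(AᵢEᵢ) = 750/(2050×117×10³) + 400/(325×45×10³) = 3.048×10⁻⁵ mm/N.
P = 0.4961 / 3.048×10⁻⁵ = 16280 N = 16.28 kN, compressive.
σ_{cast iron} = P / A = 16280 / 2050 = 7.94 MPa.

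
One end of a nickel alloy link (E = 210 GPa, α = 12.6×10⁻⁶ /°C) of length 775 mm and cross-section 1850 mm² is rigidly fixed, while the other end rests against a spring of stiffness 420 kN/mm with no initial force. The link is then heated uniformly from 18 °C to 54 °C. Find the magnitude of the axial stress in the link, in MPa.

σ ≈ 43.4 MPa (compressive)

Free thermal expansion: δ_free = αΔT L = 12.6×10⁻⁶ × 36 × 775 = 0.3515 mm.
With a force P in the spring, the elastic change of the link is PL/(AE) and that of the spring is P/k; compatibility requires their sum to equal δ_free.
So P = δ_free / [L/(AE) + 1/k] = 0.3515 / [ 775/(1850×210×10³) + 1/(420×10³) ].
P = 0.3515 / 4.376×10⁻⁶ = 80340 N.
σ = P/A = 80340/1850 = 43.43 MPa.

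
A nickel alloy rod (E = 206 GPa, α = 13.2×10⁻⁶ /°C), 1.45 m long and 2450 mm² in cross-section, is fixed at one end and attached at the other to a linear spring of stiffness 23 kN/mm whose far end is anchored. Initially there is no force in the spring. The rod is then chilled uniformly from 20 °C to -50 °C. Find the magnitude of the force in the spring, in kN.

If the spring were absent the rod would shorten by αΔT L = 13.2×10⁻⁶ × 70 × 1450 = 1.34 mm.
Let P be the tensile force in the spring. The rod extends elastically by PL/(AE) and the spring stretches by P/k; together these equal δ_free.
P [ L/(AE) + 1/k ] = δ_free → P [ 1450/(2450×206×10³) + 1/(23×10³) ] = 1.34.
P = 1.34 / 4.635×10⁻⁵ = 28910 N.

P ≈ 28.9 kN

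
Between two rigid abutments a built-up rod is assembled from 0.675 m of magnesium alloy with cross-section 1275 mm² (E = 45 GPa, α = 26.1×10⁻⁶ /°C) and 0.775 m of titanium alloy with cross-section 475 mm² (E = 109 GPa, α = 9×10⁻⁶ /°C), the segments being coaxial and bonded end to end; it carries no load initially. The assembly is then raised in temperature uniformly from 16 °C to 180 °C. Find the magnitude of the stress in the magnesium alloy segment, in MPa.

σ ≈ 118 MPa (compressive)

If the supports were absent, the total length change would be Σ αᵢΔT Lᵢ = 26.1×10⁻⁶×164×675 + 9×10⁻⁶×164×775 = 4.033 mm.
The walls prevent any net length change, so an axial force P (same in every segment) develops. Compatibility: P · Σ Lᵢ/(AᵢEᵢ) = δ_free.
Σ Lᵢ/(AᵢEᵢ) = 675/(1275×45×10³) + 775/(475×109×10³) = 2.673×10⁻⁵ mm/N.
P = 4.033 / 2.673×10⁻⁵ = 150900 N = 150.9 kN, compressive.
σ_{magnesium alloy} = P / A = 150900 / 1275 = 118.3 MPa.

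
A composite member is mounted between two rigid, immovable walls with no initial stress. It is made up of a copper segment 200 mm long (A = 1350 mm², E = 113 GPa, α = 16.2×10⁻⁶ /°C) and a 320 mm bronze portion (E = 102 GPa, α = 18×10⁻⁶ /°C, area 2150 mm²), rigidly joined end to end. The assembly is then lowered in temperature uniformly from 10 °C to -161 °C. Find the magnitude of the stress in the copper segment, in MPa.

σ ≈ 412 MPa (tensile)

Free thermal contraction of the whole bar: Σ αᵢΔT Lᵢ = 16.2×10⁻⁶×171×200 + 18×10⁻⁶×171×320 = 1.539 mm.
The walls prevent any net length change, so an axial force P (same in every segment) develops. Compatibility: P · Σ Lᵢ/(AᵢEᵢ) = δ_free.
Σ Lᵢ/(AᵢEᵢ) = 200/(1350×113×10³) + 320/(2150×102×10³) = 2.77×10⁻⁶ mm/N.
P = 1.539 / 2.77×10⁻⁶ = 555500 N = 555.5 kN, tensile.
σ_{copper} = P / A = 555500 / 1350 = 411.5 MPa.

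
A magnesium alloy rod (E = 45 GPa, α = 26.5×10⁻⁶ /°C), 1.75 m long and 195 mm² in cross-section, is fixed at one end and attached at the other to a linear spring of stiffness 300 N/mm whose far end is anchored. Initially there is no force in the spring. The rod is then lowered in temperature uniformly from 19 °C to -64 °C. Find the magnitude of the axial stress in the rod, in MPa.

If the spring were absent the rod would shorten by αΔT L = 26.5×10⁻⁶ × 83 × 1750 = 3.849 mm.
With a force P in the spring, the elastic change of the rod is PL/(AE) and that of the spring is P/k; compatibility requires their sum to equal δ_free.
So P = δ_free / [L/(AE) + 1/k] = 3.849 / [ 1750/(195×45×10³) + 1/(300) ].
P = 3.849 / 0.003533 = 1090 N.
σ = P/A = 1090/195 = 5.587 MPa.

σ ≈ 5.59 MPa (tensile)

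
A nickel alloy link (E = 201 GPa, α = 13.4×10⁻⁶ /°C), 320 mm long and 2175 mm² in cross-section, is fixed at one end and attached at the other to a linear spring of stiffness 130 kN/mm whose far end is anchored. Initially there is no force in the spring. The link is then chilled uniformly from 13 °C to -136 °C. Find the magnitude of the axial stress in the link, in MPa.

σ ≈ 34.9 MPa (tensile)

Free thermal contraction: δ_free = αΔT L = 13.4×10⁻⁶ × 149 × 320 = 0.6389 mm.
With a force P in the spring, the elastic change of the link is PL/(AE) and that of the spring is P/k; compatibility requires their sum to equal δ_free.
P [ L/(AE) + 1/k ] = δ_free → P [ 320/(2175×201×10³) + 1/(130×10³) ] = 0.6389.
P = 0.6389 / 8.424×10⁻⁶ = 75840 N.
σ = P/A = 75840/2175 = 34.87 MPa.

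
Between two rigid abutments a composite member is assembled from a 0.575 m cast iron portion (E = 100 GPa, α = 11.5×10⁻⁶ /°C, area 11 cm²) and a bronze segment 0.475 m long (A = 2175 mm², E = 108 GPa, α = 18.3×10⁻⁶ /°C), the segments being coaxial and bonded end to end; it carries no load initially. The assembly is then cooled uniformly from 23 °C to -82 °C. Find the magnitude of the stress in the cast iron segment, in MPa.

σ ≈ 202 MPa (tensile)

If the supports were absent, the total length change would be Σ αᵢΔT Lᵢ = 11.5×10⁻⁶×105×575 + 18.3×10⁻⁶×105×475 = 1.607 mm.
The walls prevent any net length change, so an axial force P (same in every segment) develops. Compatibility: P · Σ Lᵢ/(AᵢEᵢ) = δ_free.
The series flexibility is Σ Lᵢ/(AᵢEᵢ) = 575/(1100×100×10³) + 475/(2175×108×10³) = 7.249×10⁻⁶ mm/N.
Hence P = δ_free / Σ(L/AE) = 1.607/7.249×10⁻⁶ = 221.7 kN (tensile).
σ_{cast iron} = P / A = 221700 / 1100 = 201.5 MPa.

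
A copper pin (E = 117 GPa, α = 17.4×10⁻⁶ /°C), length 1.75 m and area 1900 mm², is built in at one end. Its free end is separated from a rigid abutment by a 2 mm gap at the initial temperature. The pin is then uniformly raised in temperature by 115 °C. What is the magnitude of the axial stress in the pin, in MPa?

σ ≈ 100 MPa (compressive)

If the wall were absent the pin would grow by αΔT L = 17.4×10⁻⁶ × 115 × 1750 = 3.502 mm.
After closing the 2 mm clearance, 3.502 − 2 = 1.502 mm of expansion remains to be suppressed by the wall.
That suppressed elongation corresponds to σ = E·Δ/L = 117×10³ × 1.502/1750 = 100.4 MPa.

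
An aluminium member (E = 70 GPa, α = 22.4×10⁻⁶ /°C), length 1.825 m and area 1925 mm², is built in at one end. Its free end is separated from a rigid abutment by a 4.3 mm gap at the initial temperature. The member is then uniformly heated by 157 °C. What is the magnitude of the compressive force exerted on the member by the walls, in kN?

P ≈ 156 kN

Free thermal elongation = αΔT L = 22.4×10⁻⁶ × 157 × 1825 = 6.418 mm.
This exceeds the 4.3 mm gap, so the wall pushes back. The portion of expansion that must be recovered elastically is δ_free − gap = 6.418 − 4.3 = 2.118 mm.
So σ = E(δ_free − g)/L = 70×10³ × 2.118/1825 = 81.24 MPa.
P = σA = 81.24 × 1925 = 156.4 kN.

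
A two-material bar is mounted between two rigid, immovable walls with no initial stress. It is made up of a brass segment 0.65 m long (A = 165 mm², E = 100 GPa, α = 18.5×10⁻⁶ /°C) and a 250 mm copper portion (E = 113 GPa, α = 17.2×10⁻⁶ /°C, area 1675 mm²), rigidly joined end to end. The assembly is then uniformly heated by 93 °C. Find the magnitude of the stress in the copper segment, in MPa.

σ ≈ 22.3 MPa (compressive)

Free thermal expansion of the whole bar: Σ αᵢΔT Lᵢ = 18.5×10⁻⁶×93×650 + 17.2×10⁻⁶×93×250 = 1.518 mm.
The rigid supports impose zero overall length change; the single axial force P common to all segments must satisfy P Σ Lᵢ/(AᵢEᵢ) = δ_free.
The series flexibility is Σ Lᵢ/(AᵢEᵢ) = 650/(165×100×10³) + 250/(1675×113×10³) = 4.071×10⁻⁵ mm/N.
So P = 1.518 / 4.071×10⁻⁵ = 37.29 kN, compressive.
σ_{copper} = P / A = 37290 / 1675 = 22.26 MPa.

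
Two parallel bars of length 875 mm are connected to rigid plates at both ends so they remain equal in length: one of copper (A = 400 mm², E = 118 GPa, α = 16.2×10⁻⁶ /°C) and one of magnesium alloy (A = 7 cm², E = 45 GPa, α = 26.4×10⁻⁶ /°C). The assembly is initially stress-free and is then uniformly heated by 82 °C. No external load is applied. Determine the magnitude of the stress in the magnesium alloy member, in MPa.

Equilibrium of a rigid end plate with no external load gives equal and opposite internal forces ±P in the two members. Since α_{magnesium alloy} > α_{copper}, heating drives the magnesium alloy into compression and the copper into tension.
Equating the net (thermal + elastic) strains gives |α₁ − α₂|·ΔT = P·[1/(A₁E₁) + 1/(A₂E₂)].
|α₁ − α₂|·ΔT = 10.2×10⁻⁶ × 82 = 0.0008364.
1/(A₁E₁) + 1/(A₂E₂) = 1/(400×118×10³) + 1/(700×45×10³) = 5.293×10⁻⁸ N⁻¹.
So P = 0.0008364 / 5.293×10⁻⁸ = 15.8 kN.
σ_{magnesium alloy} = P/A₂ = 15800/700 = 22.57 MPa, compressive.

σ ≈ 22.6 MPa (compressive)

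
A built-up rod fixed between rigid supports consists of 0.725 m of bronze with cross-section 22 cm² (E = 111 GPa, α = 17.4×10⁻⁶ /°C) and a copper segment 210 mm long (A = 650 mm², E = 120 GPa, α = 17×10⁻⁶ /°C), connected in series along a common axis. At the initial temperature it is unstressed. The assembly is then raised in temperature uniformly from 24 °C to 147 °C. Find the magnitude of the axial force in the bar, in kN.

Free thermal expansion of the whole bar: Σ αᵢΔT Lᵢ = 17.4×10⁻⁶×123×725 + 17×10⁻⁶×123×210 = 1.991 mm.
Since the ends are fixed, an axial force P builds up, equal in every segment, with P · Σ Lᵢ/(AᵢEᵢ) = δ_free.
The series flexibility is Σ Lᵢ/(AᵢEᵢ) = 725/(2200×111×10³) + 210/(650×120×10³) = 5.661×10⁻⁶ mm/N.
Hence P = δ_free / Σ(L/AE) = 1.991/5.661×10⁻⁶ = 351.6 kN (compressive).

P ≈ 352 kN (compressive)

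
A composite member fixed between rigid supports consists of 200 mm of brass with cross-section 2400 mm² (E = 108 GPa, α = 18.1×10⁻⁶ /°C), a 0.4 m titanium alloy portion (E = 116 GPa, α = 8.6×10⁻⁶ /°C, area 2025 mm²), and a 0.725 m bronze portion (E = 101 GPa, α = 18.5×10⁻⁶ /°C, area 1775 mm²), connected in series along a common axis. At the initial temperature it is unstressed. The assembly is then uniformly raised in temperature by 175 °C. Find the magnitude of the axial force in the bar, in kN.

With the walls removed the bar would change length by δ_free = Σ αᵢΔT Lᵢ = 18.1×10⁻⁶×175×200 + 8.6×10⁻⁶×175×400 + 18.5×10⁻⁶×175×725 = 3.583 mm.
The walls prevent any net length change, so an axial force P (same in every segment) develops. Compatibility: P · Σ Lᵢ/(AᵢEᵢ) = δ_free.
The series flexibility is Σ Lᵢ/(AᵢEᵢ) = 200/(2400×108×10³) + 400/(2025×116×10³) + 725/(1775×101×10³) = 6.519×10⁻⁶ mm/N.
So P = 3.583 / 6.519×10⁻⁶ = 549.6 kN, compressive.

P ≈ 550 kN (compressive)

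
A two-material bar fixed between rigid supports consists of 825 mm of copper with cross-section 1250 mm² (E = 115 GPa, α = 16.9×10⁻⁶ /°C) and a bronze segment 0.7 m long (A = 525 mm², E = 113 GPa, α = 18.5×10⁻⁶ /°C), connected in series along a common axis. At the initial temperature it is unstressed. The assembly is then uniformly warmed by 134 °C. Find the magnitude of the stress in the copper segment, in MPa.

Free thermal expansion of the whole bar: Σ αᵢΔT Lᵢ = 16.9×10⁻⁶×134×825 + 18.5×10⁻⁶×134×700 = 3.604 mm.
The rigid supports impose zero overall length change; the single axial force P common to all segments must satisfy P Σ Lᵢ/(AᵢEᵢ) = δ_free.
The series flexibility is Σ Lᵢ/(AᵢEᵢ) = 825/(1250×115×10³) + 700/(525×113×10³) = 1.754×10⁻⁵ mm/N.
P = 3.604 / 1.754×10⁻⁵ = 205500 N = 205.5 kN, compressive.
σ_{copper} = P / A = 205500 / 1250 = 164.4 MPa.

σ ≈ 164 MPa (compressive)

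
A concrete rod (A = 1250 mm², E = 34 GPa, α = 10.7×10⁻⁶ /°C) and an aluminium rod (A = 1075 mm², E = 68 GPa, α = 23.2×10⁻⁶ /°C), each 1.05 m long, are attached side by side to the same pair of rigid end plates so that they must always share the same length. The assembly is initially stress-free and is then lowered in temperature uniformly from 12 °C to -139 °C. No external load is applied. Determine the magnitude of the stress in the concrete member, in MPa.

σ ≈ 40.6 MPa (compressive)

Equilibrium of a rigid end plate with no external load gives equal and opposite internal forces ±P in the two members. Since α_{aluminium} > α_{concrete}, cooling drives the aluminium into tension and the concrete into compression.
Setting the final lengths equal and cancelling L: (α₁ − α₂)ΔT = P/(A₁E₁) + P/(A₂E₂).
|α₁ − α₂|·ΔT = 12.5×10⁻⁶ × 151 = 0.001887.
1/(A₁E₁) + 1/(A₂E₂) = 1/(1250×34×10³) + 1/(1075×68×10³) = 3.721×10⁻⁸ N⁻¹.
So P = 0.001887 / 3.721×10⁻⁸ = 50.73 kN.
σ_{concrete} = P/A₁ = 50730/1250 = 40.58 MPa, compressive.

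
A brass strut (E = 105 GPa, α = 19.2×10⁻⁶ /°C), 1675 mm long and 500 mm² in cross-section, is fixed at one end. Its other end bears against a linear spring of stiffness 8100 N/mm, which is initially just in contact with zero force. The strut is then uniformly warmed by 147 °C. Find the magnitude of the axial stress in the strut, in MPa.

σ ≈ 60.9 MPa (compressive)

If the spring were absent the strut would lengthen by αΔT L = 19.2×10⁻⁶ × 147 × 1675 = 4.728 mm.
Let P be the compressive force at the spring. The strut shortens elastically by PL/(AE) and the spring compresses by P/k; together these equal δ_free.
So P = δ_free / [L/(AE) + 1/k] = 4.728 / [ 1675/(500×105×10³) + 1/(8100) ].
P = 4.728 / 0.0001554 = 30430 N.
σ = P/A = 30430/500 = 60.86 MPa.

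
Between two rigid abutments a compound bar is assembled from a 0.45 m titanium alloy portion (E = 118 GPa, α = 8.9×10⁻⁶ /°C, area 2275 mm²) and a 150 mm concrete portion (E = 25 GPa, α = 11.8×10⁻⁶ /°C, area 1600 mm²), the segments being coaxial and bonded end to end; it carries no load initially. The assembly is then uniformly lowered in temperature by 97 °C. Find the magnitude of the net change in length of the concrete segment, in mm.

If the supports were absent, the total length change would be Σ αᵢΔT Lᵢ = 8.9×10⁻⁶×97×450 + 11.8×10⁻⁶×97×150 = 0.5602 mm.
Since the ends are fixed, an axial force P builds up, equal in every segment, with P · Σ Lᵢ/(AᵢEᵢ) = δ_free.
The series flexibility is Σ Lᵢ/(AᵢEᵢ) = 450/(2275×118×10³) + 150/(1600×25×10³) = 5.426×10⁻⁶ mm/N.
Hence P = δ_free / Σ(L/AE) = 0.5602/5.426×10⁻⁶ = 103.2 kN (tensile).
For the concrete segment, free thermal change = 11.8×10⁻⁶×97×150 = 0.1717 mm and elastic change from P = 103200×150/(1600×25×10³) = 0.3871 mm; these oppose, so the net change is 0.215 mm (segment lengthens).

|ΔL| ≈ 0.215 mm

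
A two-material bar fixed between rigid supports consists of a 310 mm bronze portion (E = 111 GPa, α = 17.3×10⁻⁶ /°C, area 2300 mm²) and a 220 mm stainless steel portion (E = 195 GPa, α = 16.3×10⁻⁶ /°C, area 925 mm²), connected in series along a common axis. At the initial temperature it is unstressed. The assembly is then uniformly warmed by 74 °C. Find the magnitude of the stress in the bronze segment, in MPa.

σ ≈ 118 MPa (compressive)

With the walls removed the bar would change length by δ_free = Σ αᵢΔT Lᵢ = 17.3×10⁻⁶×74×310 + 16.3×10⁻⁶×74×220 = 0.6622 mm.
Since the ends are fixed, an axial force P builds up, equal in every segment, with P · Σ Lᵢ/(AᵢEᵢ) = δ_free.
The series flexibility is Σ Lᵢ/(AᵢEᵢ) = 310/(2300×111×10³) + 220/(925×195×10³) = 2.434×10⁻⁶ mm/N.
So P = 0.6622 / 2.434×10⁻⁶ = 272.1 kN, compressive.
σ_{bronze} = P / A = 272100 / 2300 = 118.3 MPa.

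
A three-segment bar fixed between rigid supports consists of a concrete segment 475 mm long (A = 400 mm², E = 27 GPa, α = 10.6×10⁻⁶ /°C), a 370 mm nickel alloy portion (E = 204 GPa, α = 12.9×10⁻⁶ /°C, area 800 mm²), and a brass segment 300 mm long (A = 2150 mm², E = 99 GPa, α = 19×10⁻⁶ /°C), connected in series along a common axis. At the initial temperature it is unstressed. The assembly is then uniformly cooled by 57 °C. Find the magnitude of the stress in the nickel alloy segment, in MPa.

With the walls removed the bar would change length by δ_free = Σ αᵢΔT Lᵢ = 10.6×10⁻⁶×57×475 + 12.9×10⁻⁶×57×370 + 19×10⁻⁶×57×300 = 0.884 mm.
Since the ends are fixed, an axial force P builds up, equal in every segment, with P · Σ Lᵢ/(AᵢEᵢ) = δ_free.
The series flexibility is Σ Lᵢ/(AᵢEᵢ) = 475/(400×27×10³) + 370/(800×204×10³) + 300/(2150×99×10³) = 4.766×10⁻⁵ mm/N.
Hence P = δ_free / Σ(L/AE) = 0.884/4.766×10⁻⁵ = 18.55 kN (tensile).
σ_{nickel alloy} = P / A = 18550 / 800 = 23.18 MPa.

σ ≈ 23.2 MPa (tensile)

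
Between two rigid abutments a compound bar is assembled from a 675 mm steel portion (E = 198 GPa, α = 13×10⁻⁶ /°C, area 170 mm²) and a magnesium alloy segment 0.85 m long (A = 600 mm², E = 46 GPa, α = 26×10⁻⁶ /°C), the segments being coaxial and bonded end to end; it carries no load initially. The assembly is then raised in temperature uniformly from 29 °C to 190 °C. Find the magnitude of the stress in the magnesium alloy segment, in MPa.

σ ≈ 163 MPa (compressive)

Free thermal expansion of the whole bar: Σ αᵢΔT Lᵢ = 13×10⁻⁶×161×675 + 26×10⁻⁶×161×850 = 4.971 mm.
The rigid supports impose zero overall length change; the single axial force P common to all segments must satisfy P Σ Lᵢ/(AᵢEᵢ) = δ_free.
Σ Lᵢ/(AᵢEᵢ) = 675/(170×198×10³) + 850/(600×46×10³) = 5.085×10⁻⁵ mm/N.
Hence P = δ_free / Σ(L/AE) = 4.971/5.085×10⁻⁵ = 97.75 kN (compressive).
σ_{magnesium alloy} = P / A = 97750 / 600 = 162.9 MPa.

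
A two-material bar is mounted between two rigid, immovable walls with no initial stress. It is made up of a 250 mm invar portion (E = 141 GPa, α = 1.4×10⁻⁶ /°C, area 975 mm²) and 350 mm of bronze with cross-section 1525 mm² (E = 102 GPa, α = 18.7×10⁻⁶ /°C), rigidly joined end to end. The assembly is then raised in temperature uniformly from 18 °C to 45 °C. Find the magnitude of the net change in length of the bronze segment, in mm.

|ΔL| ≈ 0.0738 mm

With the walls removed the bar would change length by δ_free = Σ αᵢΔT Lᵢ = 1.4×10⁻⁶×27×250 + 18.7×10⁻⁶×27×350 = 0.1862 mm.
The rigid supports impose zero overall length change; the single axial force P common to all segments must satisfy P Σ Lᵢ/(AᵢEᵢ) = δ_free.
The series flexibility is Σ Lᵢ/(AᵢEᵢ) = 250/(975×141×10³) + 350/(1525×102×10³) = 4.069×10⁻⁶ mm/N.
P = 0.1862 / 4.069×10⁻⁶ = 45760 N = 45.76 kN, compressive.
For the bronze segment, free thermal change = 18.7×10⁻⁶×27×350 = 0.1767 mm and elastic change from P = 45760×350/(1525×102×10³) = 0.103 mm; these oppose, so the net change is 0.0738 mm (segment lengthens).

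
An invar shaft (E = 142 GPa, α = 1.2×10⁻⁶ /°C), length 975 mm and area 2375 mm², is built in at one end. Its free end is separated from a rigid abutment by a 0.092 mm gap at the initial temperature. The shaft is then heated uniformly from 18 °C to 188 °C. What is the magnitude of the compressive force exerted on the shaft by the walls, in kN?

If the wall were absent the shaft would grow by αΔT L = 1.2×10⁻⁶ × 170 × 975 = 0.1989 mm.
After closing the 0.092 mm clearance, 0.1989 − 0.092 = 0.1069 mm of expansion remains to be suppressed by the wall.
That suppressed elongation corresponds to σ = E·Δ/L = 142×10³ × 0.1069/975 = 15.57 MPa.
Force on the wall = σA = 15.57 × 2375 mm² = 36.98 kN.

P ≈ 37 kN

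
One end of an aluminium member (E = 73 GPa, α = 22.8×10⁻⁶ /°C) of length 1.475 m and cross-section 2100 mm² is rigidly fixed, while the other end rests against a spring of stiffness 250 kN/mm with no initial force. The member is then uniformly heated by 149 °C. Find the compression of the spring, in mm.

δ ≈ 1.47 mm

If the spring were absent the member would lengthen by αΔT L = 22.8×10⁻⁶ × 149 × 1475 = 5.011 mm.
Let P be the compressive force at the spring. The member shortens elastically by PL/(AE) and the spring compresses by P/k; together these equal δ_free.
P [ L/(AE) + 1/k ] = δ_free → P [ 1475/(2100×73×10³) + 1/(250×10³) ] = 5.011.
P = 5.011 / 1.362×10⁻⁵ = 367900 N.
Spring compression = P/k = 367900/(250×10³) = 1.471 mm.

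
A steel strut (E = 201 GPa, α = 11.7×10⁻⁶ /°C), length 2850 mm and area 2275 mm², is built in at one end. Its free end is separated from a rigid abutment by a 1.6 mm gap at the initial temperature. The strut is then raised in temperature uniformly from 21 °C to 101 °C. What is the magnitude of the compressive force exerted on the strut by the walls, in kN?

P ≈ 171 kN

If the wall were absent the strut would grow by αΔT L = 11.7×10⁻⁶ × 80 × 2850 = 2.668 mm.
After closing the 1.6 mm clearance, 2.668 − 1.6 = 1.068 mm of expansion remains to be suppressed by the wall.
That suppressed elongation corresponds to σ = E·Δ/L = 201×10³ × 1.068/2850 = 75.29 MPa.
P = σA = 75.29 × 2275 = 171.3 kN.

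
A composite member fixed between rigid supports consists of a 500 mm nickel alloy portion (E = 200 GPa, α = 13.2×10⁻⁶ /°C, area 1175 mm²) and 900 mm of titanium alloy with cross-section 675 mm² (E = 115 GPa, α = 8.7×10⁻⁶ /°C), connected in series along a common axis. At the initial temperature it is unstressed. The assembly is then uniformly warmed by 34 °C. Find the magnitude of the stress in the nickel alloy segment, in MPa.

With the walls removed the bar would change length by δ_free = Σ αᵢΔT Lᵢ = 13.2×10⁻⁶×34×500 + 8.7×10⁻⁶×34×900 = 0.4906 mm.
Since the ends are fixed, an axial force P builds up, equal in every segment, with P · Σ Lᵢ/(AᵢEᵢ) = δ_free.
Σ Lᵢ/(AᵢEᵢ) = 500/(1175×200×10³) + 900/(675×115×10³) = 1.372×10⁻⁵ mm/N.
Hence P = δ_free / Σ(L/AE) = 0.4906/1.372×10⁻⁵ = 35.75 kN (compressive).
σ_{nickel alloy} = P / A = 35750 / 1175 = 30.43 MPa.

σ ≈ 30.4 MPa (compressive)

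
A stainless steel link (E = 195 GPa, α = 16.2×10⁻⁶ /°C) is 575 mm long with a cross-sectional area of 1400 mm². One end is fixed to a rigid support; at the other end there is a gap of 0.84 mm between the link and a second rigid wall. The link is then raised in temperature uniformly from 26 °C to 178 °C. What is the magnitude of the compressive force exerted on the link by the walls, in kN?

P ≈ 273 kN

Free thermal elongation = αΔT L = 16.2×10⁻⁶ × 152 × 575 = 1.416 mm.
The gap closes (δ_free > 0.84 mm) and the wall then resists a further 1.416 − 0.84 = 0.5759 mm of expansion.
Compatibility: PL/(AE) = 0.5759 mm, so σ = P/A = E × (0.5759/575) = 195.3 MPa.
Force on the wall = σA = 195.3 × 1400 mm² = 273.4 kN.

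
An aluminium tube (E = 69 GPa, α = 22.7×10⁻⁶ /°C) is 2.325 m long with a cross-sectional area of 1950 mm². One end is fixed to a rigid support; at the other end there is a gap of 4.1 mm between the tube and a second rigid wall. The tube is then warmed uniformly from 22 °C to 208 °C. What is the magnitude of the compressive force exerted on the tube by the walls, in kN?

P ≈ 331 kN

If the wall were absent the tube would grow by αΔT L = 22.7×10⁻⁶ × 186 × 2325 = 9.817 mm.
After closing the 4.1 mm clearance, 9.817 − 4.1 = 5.717 mm of expansion remains to be suppressed by the wall.
So σ = E(δ_free − g)/L = 69×10³ × 5.717/2325 = 169.7 MPa.
Force on the wall = σA = 169.7 × 1950 mm² = 330.8 kN.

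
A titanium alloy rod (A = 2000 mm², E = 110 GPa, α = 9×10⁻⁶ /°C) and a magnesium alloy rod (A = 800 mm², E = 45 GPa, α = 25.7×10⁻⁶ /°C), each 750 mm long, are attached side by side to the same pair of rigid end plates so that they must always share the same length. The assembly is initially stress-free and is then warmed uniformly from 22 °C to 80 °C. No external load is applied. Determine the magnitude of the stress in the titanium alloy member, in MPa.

Both members must finish at the same length. With the larger α, the magnesium alloy tends to over-expand; the plates restrain it, putting the magnesium alloy in compression and the titanium alloy in tension. With no external load the two internal forces are equal and opposite, magnitude P.
Equating the net (thermal + elastic) strains gives |α₁ − α₂|·ΔT = P·[1/(A₁E₁) + 1/(A₂E₂)].
|α₁ − α₂|·ΔT = 16.7×10⁻⁶ × 58 = 0.0009686.
1/(A₁E₁) + 1/(A₂E₂) = 1/(2000×110×10³) + 1/(800×45×10³) = 3.232×10⁻⁸ N⁻¹.
P = 0.0009686 / 3.232×10⁻⁸ = 29970 N = 29.97 kN.
σ_{titanium alloy} = P/A₁ = 29970/2000 = 14.98 MPa, tensile.

σ ≈ 15 MPa (tensile)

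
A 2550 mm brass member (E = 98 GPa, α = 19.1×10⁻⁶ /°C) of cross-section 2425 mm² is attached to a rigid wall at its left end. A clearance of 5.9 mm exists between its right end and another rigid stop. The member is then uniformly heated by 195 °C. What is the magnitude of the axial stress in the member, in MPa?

σ ≈ 138 MPa (compressive)

Free thermal elongation = αΔT L = 19.1×10⁻⁶ × 195 × 2550 = 9.497 mm.
After closing the 5.9 mm clearance, 9.497 − 5.9 = 3.597 mm of expansion remains to be suppressed by the wall.
That suppressed elongation corresponds to σ = E·Δ/L = 98×10³ × 3.597/2550 = 138.3 MPa.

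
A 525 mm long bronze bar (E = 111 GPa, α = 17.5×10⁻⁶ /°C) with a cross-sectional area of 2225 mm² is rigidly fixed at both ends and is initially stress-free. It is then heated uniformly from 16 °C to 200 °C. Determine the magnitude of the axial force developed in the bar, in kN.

With zero net strain, σ = E·αΔT = 111 GPa × 17.5×10⁻⁶ × 184 = 357.4 MPa.
Then P = σA = 357.4 × 2225 mm² = 795.3 kN, compressive.

P ≈ 795 kN (compressive)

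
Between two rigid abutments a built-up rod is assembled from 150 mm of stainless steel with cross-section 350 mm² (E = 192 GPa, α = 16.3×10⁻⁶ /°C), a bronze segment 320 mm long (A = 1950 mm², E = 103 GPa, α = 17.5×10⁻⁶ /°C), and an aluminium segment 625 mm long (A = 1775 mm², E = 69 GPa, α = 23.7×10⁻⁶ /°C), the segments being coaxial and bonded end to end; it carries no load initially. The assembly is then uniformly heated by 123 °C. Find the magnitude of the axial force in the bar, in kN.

If the supports were absent, the total length change would be Σ αᵢΔT Lᵢ = 16.3×10⁻⁶×123×150 + 17.5×10⁻⁶×123×320 + 23.7×10⁻⁶×123×625 = 2.811 mm.
Since the ends are fixed, an axial force P builds up, equal in every segment, with P · Σ Lᵢ/(AᵢEᵢ) = δ_free.
Σ Lᵢ/(AᵢEᵢ) = 150/(350×192×10³) + 320/(1950×103×10³) + 625/(1775×69×10³) = 8.928×10⁻⁶ mm/N.
Hence P = δ_free / Σ(L/AE) = 2.811/8.928×10⁻⁶ = 314.9 kN (compressive).

P ≈ 315 kN (compressive)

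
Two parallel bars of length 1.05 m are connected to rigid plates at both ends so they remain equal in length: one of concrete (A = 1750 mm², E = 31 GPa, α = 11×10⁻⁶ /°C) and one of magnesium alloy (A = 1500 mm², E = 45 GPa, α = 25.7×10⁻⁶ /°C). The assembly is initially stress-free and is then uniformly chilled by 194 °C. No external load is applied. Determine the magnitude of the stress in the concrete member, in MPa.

The magnesium alloy has the larger α, so on cooling it would change length more than the concrete if both were free. The rigid plates force a common final length, so the magnesium alloy is put into tension and the concrete into compression, with equal and opposite forces P (no external load).
Compatibility of the two members (thermal + elastic change equal): (α₁ − α₂)ΔT = P·[1/(A₁E₁) + 1/(A₂E₂)].
|α₁ − α₂|·ΔT = 14.7×10⁻⁶ × 194 = 0.002852.
1/(A₁E₁) + 1/(A₂E₂) = 1/(1750×31×10³) + 1/(1500×45×10³) = 3.325×10⁻⁸ N⁻¹.
So P = 0.002852 / 3.325×10⁻⁸ = 85.77 kN.
σ_{concrete} = P/A₁ = 85770/1750 = 49.01 MPa, compressive.

σ ≈ 49 MPa (compressive)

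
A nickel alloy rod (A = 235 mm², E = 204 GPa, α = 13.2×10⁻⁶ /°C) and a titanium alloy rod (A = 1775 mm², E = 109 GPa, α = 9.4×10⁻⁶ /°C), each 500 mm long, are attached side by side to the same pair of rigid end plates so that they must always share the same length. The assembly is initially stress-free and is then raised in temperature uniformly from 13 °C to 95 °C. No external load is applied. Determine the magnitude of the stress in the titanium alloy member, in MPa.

The nickel alloy has the larger α, so on heating it would change length more than the titanium alloy if both were free. The rigid plates force a common final length, so the nickel alloy is put into compression and the titanium alloy into tension, with equal and opposite forces P (no external load).
Compatibility of the two members (thermal + elastic change equal): (α₁ − α₂)ΔT = P·[1/(A₁E₁) + 1/(A₂E₂)].
|α₁ − α₂|·ΔT = 3.8×10⁻⁶ × 82 = 0.0003116.
1/(A₁E₁) + 1/(A₂E₂) = 1/(235×204×10³) + 1/(1775×109×10³) = 2.603×10⁻⁸ N⁻¹.
So P = 0.0003116 / 2.603×10⁻⁸ = 11.97 kN.
σ_{titanium alloy} = P/A₂ = 11970/1775 = 6.745 MPa, tensile.

σ ≈ 6.74 MPa (tensile)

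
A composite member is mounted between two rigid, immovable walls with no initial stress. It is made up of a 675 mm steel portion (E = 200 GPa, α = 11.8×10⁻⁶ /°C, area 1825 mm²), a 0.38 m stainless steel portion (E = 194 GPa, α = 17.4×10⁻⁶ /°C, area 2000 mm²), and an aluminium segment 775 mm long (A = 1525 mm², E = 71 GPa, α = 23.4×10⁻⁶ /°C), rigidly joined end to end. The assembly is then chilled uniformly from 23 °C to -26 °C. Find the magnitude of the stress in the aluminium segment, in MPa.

σ ≈ 105 MPa (tensile)

With the walls removed the bar would change length by δ_free = Σ αᵢΔT Lᵢ = 11.8×10⁻⁶×49×675 + 17.4×10⁻⁶×49×380 + 23.4×10⁻⁶×49×775 = 1.603 mm.
The rigid supports impose zero overall length change; the single axial force P common to all segments must satisfy P Σ Lᵢ/(AᵢEᵢ) = δ_free.
The series flexibility is Σ Lᵢ/(AᵢEᵢ) = 675/(1825×200×10³) + 380/(2000×194×10³) + 775/(1525×71×10³) = 9.986×10⁻⁶ mm/N.
Hence P = δ_free / Σ(L/AE) = 1.603/9.986×10⁻⁶ = 160.5 kN (tensile).
σ_{aluminium} = P / A = 160500 / 1525 = 105.3 MPa.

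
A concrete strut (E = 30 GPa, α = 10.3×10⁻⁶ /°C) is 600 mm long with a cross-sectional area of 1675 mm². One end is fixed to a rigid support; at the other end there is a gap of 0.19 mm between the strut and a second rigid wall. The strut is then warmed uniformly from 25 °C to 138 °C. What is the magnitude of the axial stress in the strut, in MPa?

Unrestrained expansion: δ_free = αΔT L = 10.3×10⁻⁶ × 113 × 600 = 0.6983 mm.
The gap closes (δ_free > 0.19 mm) and the wall then resists a further 0.6983 − 0.19 = 0.5083 mm of expansion.
Compatibility: PL/(AE) = 0.5083 mm, so σ = P/A = E × (0.5083/600) = 25.42 MPa.

σ ≈ 25.4 MPa (compressive)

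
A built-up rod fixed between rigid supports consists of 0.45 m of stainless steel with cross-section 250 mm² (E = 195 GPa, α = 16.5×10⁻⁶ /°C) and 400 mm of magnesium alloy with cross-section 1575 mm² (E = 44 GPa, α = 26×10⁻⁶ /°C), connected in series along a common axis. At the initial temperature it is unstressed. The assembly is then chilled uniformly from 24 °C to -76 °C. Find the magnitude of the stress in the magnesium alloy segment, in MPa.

σ ≈ 75.4 MPa (tensile)

With the walls removed the bar would change length by δ_free = Σ αᵢΔT Lᵢ = 16.5×10⁻⁶×100×450 + 26×10⁻⁶×100×400 = 1.782 mm.
The rigid supports impose zero overall length change; the single axial force P common to all segments must satisfy P Σ Lᵢ/(AᵢEᵢ) = δ_free.
Σ Lᵢ/(AᵢEᵢ) = 450/(250×195×10³) + 400/(1575×44×10³) = 1.5×10⁻⁵ mm/N.
So P = 1.782 / 1.5×10⁻⁵ = 118.8 kN, tensile.
σ_{magnesium alloy} = P / A = 118800 / 1575 = 75.44 MPa.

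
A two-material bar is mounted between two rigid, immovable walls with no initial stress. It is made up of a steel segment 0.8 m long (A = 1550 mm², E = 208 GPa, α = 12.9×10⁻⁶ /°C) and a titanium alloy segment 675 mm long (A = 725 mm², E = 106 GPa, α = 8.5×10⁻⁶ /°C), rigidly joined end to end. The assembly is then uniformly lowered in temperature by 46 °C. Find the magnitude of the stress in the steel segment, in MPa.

σ ≈ 42.3 MPa (tensile)

With the walls removed the bar would change length by δ_free = Σ αᵢΔT Lᵢ = 12.9×10⁻⁶×46×800 + 8.5×10⁻⁶×46×675 = 0.7386 mm.
Since the ends are fixed, an axial force P builds up, equal in every segment, with P · Σ Lᵢ/(AᵢEᵢ) = δ_free.
Σ Lᵢ/(AᵢEᵢ) = 800/(1550×208×10³) + 675/(725×106×10³) = 1.126×10⁻⁵ mm/N.
Hence P = δ_free / Σ(L/AE) = 0.7386/1.126×10⁻⁵ = 65.57 kN (tensile).
σ_{steel} = P / A = 65570 / 1550 = 42.3 MPa.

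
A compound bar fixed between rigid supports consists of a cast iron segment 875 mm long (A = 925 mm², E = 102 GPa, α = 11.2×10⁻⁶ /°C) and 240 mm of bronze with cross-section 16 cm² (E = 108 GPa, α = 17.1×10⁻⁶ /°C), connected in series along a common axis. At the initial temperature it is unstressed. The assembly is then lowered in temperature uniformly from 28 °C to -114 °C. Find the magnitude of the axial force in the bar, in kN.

If the supports were absent, the total length change would be Σ αᵢΔT Lᵢ = 11.2×10⁻⁶×142×875 + 17.1×10⁻⁶×142×240 = 1.974 mm.
Since the ends are fixed, an axial force P builds up, equal in every segment, with P · Σ Lᵢ/(AᵢEᵢ) = δ_free.
The series flexibility is Σ Lᵢ/(AᵢEᵢ) = 875/(925×102×10³) + 240/(1600×108×10³) = 1.066×10⁻⁵ mm/N.
Hence P = δ_free / Σ(L/AE) = 1.974/1.066×10⁻⁵ = 185.2 kN (tensile).

P ≈ 185 kN (tensile)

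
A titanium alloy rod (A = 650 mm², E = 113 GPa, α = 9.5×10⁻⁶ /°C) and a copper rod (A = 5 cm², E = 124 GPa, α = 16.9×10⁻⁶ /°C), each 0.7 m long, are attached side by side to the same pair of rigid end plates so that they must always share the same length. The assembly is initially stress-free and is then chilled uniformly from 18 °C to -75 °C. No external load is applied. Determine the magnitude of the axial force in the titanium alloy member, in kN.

Both members must finish at the same length. With the larger α, the copper tends to over-contract; the plates restrain it, putting the copper in tension and the titanium alloy in compression. With no external load the two internal forces are equal and opposite, magnitude P.
Setting the final lengths equal and cancelling L: (α₁ − α₂)ΔT = P/(A₁E₁) + P/(A₂E₂).
|α₁ − α₂|·ΔT = 7.4×10⁻⁶ × 93 = 0.0006882.
1/(A₁E₁) + 1/(A₂E₂) = 1/(650×113×10³) + 1/(500×124×10³) = 2.974×10⁻⁸ N⁻¹.
So P = 0.0006882 / 2.974×10⁻⁸ = 23.14 kN.

P ≈ 23.1 kN (compressive in the titanium alloy)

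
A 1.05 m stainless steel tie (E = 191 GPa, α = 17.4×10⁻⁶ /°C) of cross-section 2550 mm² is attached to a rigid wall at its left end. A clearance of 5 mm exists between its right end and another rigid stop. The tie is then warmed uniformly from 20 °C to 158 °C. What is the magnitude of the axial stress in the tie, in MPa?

Unrestrained expansion: δ_free = αΔT L = 17.4×10⁻⁶ × 138 × 1050 = 2.521 mm.
This is smaller than the 5 mm clearance, so the tie expands freely without reaching the stop — the stress is zero.

σ ≈ 0 MPa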